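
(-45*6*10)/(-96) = 225/8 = 28.12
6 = 6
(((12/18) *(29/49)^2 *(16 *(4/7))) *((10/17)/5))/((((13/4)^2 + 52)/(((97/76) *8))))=668278784/16302268983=0.04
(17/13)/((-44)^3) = -17/1107392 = -0.00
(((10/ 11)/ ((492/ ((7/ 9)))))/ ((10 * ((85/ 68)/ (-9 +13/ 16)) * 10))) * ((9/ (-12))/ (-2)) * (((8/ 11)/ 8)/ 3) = -917/ 857260800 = -0.00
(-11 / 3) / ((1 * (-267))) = 11 / 801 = 0.01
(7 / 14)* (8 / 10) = 2 / 5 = 0.40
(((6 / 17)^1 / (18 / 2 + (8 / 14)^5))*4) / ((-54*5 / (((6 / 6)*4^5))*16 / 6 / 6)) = -17210368 / 12944395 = -1.33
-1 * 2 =-2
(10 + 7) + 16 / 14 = 127 / 7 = 18.14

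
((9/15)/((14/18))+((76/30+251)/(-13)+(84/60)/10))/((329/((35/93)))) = -253769/11932830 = -0.02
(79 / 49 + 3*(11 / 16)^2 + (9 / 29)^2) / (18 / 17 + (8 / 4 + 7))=560716355 / 1803965184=0.31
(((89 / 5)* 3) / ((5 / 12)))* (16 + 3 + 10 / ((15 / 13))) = 88644 / 25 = 3545.76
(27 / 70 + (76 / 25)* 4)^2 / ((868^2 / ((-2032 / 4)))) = -2448671887 / 23073610000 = -0.11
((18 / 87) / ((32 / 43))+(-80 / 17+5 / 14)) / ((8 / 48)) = -674307 / 27608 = -24.42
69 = 69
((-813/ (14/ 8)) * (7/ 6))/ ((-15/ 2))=72.27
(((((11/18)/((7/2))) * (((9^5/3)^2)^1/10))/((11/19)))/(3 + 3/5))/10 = 90876411/280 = 324558.61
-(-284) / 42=142 / 21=6.76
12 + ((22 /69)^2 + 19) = 148075 /4761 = 31.10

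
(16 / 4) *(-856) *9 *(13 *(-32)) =12819456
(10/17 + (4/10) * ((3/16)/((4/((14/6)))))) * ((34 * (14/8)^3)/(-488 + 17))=-196539/803840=-0.24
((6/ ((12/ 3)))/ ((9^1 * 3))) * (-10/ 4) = -5/ 36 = -0.14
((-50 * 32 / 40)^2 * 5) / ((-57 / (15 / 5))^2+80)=8000 / 441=18.14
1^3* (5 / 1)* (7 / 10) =7 / 2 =3.50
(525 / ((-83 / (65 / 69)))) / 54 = -11375 / 103086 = -0.11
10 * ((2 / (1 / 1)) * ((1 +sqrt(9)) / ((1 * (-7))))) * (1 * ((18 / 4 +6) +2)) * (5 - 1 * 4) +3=-979 / 7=-139.86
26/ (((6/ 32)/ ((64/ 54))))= 13312/ 81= 164.35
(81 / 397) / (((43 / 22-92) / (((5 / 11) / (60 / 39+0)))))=-1053 / 1572914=-0.00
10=10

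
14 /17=0.82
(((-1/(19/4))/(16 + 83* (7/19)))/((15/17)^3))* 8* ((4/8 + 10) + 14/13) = -23661008/38829375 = -0.61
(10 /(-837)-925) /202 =-4.58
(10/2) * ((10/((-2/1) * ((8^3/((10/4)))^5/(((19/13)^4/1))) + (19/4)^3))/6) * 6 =-1303210000000/4116073883841170375817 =-0.00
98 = 98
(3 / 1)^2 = 9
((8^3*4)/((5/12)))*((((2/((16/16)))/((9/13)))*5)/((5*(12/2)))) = 106496/45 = 2366.58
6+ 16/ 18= 62/ 9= 6.89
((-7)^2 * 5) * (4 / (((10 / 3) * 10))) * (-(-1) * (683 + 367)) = 30870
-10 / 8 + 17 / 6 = 19 / 12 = 1.58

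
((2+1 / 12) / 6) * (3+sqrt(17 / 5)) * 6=5 * sqrt(85) / 12+25 / 4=10.09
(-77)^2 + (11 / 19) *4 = 112695 / 19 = 5931.32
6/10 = 3/5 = 0.60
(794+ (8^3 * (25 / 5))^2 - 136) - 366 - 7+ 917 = 6554802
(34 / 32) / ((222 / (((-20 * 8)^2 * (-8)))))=-108800 / 111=-980.18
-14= -14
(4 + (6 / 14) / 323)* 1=9047 / 2261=4.00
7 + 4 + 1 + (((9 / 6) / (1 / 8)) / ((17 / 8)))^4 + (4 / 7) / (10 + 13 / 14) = 773471476 / 751689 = 1028.98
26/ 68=13/ 34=0.38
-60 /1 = -60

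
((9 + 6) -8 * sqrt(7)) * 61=915 -488 * sqrt(7)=-376.13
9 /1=9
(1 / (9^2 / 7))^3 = 343 / 531441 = 0.00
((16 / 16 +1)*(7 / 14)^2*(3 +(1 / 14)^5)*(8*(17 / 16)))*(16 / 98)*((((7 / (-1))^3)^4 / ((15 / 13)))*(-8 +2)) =-149824964928.28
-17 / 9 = -1.89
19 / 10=1.90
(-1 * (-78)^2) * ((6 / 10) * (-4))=73008 / 5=14601.60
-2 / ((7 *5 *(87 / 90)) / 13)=-156 / 203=-0.77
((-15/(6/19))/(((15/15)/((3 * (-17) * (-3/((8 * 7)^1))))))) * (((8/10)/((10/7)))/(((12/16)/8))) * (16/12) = -5168/5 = -1033.60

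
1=1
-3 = -3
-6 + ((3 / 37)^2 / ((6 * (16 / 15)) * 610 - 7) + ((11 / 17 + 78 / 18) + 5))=120333782 / 30231627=3.98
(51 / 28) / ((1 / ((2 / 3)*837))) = 14229 / 14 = 1016.36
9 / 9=1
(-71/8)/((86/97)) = -6887/688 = -10.01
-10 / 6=-5 / 3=-1.67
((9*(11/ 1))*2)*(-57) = -11286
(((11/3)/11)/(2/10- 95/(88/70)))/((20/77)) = -847/49743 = -0.02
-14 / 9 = -1.56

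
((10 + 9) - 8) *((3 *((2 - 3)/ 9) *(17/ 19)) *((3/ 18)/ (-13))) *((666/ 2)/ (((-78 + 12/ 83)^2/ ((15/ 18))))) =238324955/ 123769064016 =0.00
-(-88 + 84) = 4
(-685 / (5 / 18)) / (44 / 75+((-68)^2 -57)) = -184950 / 342569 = -0.54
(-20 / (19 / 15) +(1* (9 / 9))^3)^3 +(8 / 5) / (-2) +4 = -110830461 / 34295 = -3231.68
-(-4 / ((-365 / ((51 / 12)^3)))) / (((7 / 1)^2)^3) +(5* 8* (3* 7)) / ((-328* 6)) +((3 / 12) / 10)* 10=-4981460093 / 28169876560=-0.18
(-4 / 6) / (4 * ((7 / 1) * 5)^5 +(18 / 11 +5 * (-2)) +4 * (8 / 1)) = -11 / 3466444140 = -0.00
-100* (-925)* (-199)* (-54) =994005000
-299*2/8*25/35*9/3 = -4485/28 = -160.18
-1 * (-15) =15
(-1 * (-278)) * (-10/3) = -2780/3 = -926.67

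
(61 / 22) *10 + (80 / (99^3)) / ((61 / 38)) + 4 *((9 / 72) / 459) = 55800662647 / 2012400126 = 27.73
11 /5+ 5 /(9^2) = 916 /405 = 2.26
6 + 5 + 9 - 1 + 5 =24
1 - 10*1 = -9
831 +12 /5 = 4167 /5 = 833.40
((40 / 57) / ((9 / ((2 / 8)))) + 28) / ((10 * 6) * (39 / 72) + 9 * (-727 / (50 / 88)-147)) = -718700 / 328478517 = -0.00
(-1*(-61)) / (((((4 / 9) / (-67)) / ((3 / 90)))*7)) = -12261 / 280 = -43.79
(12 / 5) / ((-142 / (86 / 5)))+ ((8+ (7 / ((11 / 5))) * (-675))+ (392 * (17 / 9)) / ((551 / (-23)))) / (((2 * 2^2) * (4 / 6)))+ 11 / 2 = -207480539873 / 516397200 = -401.78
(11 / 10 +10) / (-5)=-111 / 50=-2.22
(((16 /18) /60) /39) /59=2 /310635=0.00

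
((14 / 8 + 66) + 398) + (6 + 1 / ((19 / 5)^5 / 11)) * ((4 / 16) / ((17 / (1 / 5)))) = 196058774057 / 420936830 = 465.77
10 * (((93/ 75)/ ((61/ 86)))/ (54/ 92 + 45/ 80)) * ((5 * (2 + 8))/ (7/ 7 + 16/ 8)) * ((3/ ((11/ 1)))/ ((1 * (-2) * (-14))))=4905440/ 1986831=2.47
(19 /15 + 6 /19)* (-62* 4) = -111848 /285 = -392.45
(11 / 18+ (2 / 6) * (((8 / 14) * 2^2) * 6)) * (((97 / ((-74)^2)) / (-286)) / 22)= -63341 / 4341328992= -0.00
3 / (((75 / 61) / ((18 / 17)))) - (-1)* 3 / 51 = 1123 / 425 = 2.64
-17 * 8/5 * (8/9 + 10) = -13328/45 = -296.18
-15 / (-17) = 15 / 17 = 0.88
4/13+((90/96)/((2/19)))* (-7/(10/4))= -5123/208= -24.63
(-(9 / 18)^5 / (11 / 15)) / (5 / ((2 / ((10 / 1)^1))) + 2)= -5 / 3168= -0.00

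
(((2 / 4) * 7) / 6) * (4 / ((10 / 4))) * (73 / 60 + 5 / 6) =287 / 150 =1.91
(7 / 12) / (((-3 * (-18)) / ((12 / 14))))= 1 / 108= 0.01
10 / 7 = 1.43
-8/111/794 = -4/44067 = -0.00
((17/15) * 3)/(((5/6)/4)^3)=235008/625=376.01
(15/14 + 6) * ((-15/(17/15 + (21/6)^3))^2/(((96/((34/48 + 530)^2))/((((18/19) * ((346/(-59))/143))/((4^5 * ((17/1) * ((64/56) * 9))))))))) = -473613618999375/905607785624502272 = -0.00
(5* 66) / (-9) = -110 / 3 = -36.67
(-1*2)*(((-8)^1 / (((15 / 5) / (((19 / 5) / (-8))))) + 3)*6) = -51.20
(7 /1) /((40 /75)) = 105 /8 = 13.12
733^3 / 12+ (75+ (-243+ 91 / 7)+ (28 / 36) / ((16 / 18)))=787661975 / 24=32819248.96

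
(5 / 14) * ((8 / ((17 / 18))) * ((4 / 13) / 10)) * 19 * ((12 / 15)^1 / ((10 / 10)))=10944 / 7735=1.41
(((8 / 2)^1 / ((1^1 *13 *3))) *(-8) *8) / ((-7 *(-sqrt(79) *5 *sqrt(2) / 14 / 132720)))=-28672 *sqrt(158) / 13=-27723.19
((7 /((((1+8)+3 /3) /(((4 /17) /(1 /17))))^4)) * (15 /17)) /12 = 28 /2125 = 0.01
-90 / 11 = -8.18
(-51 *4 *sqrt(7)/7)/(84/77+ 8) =-561 *sqrt(7)/175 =-8.48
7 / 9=0.78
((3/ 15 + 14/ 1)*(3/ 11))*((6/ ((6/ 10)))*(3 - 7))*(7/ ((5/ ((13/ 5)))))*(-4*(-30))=-67664.29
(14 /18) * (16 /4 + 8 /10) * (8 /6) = 224 /45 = 4.98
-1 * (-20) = 20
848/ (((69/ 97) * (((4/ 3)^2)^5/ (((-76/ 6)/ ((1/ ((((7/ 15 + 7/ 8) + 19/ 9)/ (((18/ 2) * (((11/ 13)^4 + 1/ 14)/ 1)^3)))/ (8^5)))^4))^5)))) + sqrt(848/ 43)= -1113076813249485625327682560685887342076341423137046703549860062404083092826023060747535399743057026152539030946336458206131068795028830276642865975418455590892996440655423341258940781461053732642457840230047555587710169871775476637157755821943897173591767974811714005214839488599339590380780307721344599784897741073903642353509461979365406516822994188303975671526647942559100750441437877359/ 210761167080668245251043223383286393516718295818985824198759162469891080456356782854818646407387408505823131441147952168256872935489060225528215968454771102822425279614613107440078190288332283637264319063909319835336187831613446942973627631900485204443286377846550492400104542971585660971521526120018198409551302243083940742068190602902864022886670682561682247571481330724871349551392358400000000000000000000000000000000000000000000000000000000000000000000000000000000 + 4 * sqrt(2279)/ 43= 4.44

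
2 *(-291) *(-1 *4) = 2328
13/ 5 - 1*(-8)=53/ 5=10.60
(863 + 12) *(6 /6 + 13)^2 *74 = 12691000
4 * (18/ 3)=24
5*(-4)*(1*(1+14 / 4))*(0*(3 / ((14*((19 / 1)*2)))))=0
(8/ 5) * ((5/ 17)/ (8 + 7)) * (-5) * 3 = -8/ 17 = -0.47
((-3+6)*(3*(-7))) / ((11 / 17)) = -97.36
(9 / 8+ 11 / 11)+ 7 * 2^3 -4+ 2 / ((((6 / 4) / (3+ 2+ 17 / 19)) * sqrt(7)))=64 * sqrt(7) / 57+ 433 / 8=57.10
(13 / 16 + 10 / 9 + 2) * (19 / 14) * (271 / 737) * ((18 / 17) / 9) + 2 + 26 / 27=120987395 / 37887696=3.19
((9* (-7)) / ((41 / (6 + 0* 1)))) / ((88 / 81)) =-15309 / 1804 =-8.49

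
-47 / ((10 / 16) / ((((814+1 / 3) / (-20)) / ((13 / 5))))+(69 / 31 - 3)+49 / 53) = -377301806 / 886457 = -425.63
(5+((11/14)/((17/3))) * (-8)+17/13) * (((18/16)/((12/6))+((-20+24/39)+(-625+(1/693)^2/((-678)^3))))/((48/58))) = -292164106754525583930619/72243779520989748672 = -4044.14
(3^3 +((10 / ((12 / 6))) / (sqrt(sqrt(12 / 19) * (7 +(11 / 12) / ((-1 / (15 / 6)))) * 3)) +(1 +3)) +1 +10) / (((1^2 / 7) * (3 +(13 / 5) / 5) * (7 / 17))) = 2125 * sqrt(113) * 19^(1 / 4) * 3^(3 / 4) / 14916 +8925 / 44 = 210.05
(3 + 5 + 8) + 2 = 18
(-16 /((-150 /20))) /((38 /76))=64 /15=4.27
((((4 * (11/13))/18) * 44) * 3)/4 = 242/39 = 6.21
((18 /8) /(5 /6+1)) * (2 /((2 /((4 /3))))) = 18 /11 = 1.64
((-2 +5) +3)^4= 1296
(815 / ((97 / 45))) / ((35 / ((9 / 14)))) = 66015 / 9506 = 6.94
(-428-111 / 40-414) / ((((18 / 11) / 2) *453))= -371701 / 163080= -2.28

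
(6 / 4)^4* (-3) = -243 / 16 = -15.19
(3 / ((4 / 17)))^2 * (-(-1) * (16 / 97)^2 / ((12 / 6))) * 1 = 20808 / 9409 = 2.21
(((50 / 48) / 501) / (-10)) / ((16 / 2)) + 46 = 8849659 / 192384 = 46.00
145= 145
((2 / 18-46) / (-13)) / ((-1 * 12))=-413 / 1404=-0.29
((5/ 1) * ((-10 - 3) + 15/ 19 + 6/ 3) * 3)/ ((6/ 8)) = -3880/ 19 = -204.21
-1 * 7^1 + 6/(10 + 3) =-85/13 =-6.54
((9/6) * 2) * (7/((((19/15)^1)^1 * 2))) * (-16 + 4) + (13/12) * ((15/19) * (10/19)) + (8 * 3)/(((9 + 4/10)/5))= -2927065/33934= -86.26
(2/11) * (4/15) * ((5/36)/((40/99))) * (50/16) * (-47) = -2.45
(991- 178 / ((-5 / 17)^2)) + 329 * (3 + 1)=6233 / 25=249.32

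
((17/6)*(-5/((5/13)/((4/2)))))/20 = -221/60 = -3.68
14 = 14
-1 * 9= -9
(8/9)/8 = 1/9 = 0.11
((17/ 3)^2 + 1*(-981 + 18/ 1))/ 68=-4189/ 306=-13.69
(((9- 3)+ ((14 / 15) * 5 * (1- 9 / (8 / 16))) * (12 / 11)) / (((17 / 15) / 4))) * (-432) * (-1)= -22965120 / 187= -122808.13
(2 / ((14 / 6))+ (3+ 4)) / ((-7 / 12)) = -660 / 49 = -13.47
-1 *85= -85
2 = 2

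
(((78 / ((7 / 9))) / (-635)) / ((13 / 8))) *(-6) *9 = 23328 / 4445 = 5.25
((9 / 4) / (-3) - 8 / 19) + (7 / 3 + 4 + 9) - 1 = 3001 / 228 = 13.16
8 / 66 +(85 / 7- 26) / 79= -989 / 18249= -0.05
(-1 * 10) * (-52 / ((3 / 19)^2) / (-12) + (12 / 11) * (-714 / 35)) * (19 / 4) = -4276273 / 594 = -7199.11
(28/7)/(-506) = -2/253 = -0.01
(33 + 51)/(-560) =-3/20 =-0.15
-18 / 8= -9 / 4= -2.25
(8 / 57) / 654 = 4 / 18639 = 0.00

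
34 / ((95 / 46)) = 1564 / 95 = 16.46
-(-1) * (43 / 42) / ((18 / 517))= 22231 / 756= 29.41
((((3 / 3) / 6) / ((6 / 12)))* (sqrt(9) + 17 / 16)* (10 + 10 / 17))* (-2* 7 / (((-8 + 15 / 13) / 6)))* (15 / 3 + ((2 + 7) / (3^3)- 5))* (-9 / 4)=-798525 / 6052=-131.94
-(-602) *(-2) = -1204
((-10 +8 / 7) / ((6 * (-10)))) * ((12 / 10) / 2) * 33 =1023 / 350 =2.92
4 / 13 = 0.31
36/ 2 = 18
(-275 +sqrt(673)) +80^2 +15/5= sqrt(673) +6128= 6153.94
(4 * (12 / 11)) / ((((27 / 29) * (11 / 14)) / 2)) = 12992 / 1089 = 11.93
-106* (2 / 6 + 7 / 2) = -1219 / 3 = -406.33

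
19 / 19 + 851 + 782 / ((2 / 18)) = 7890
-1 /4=-0.25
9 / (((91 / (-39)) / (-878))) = 23706 / 7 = 3386.57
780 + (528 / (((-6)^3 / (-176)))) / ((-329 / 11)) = 765.62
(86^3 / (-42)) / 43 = -7396 / 21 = -352.19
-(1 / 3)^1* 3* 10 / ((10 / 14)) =-14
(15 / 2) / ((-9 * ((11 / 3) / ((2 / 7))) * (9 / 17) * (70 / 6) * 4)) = -17 / 6468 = -0.00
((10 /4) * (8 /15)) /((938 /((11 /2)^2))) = 121 /2814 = 0.04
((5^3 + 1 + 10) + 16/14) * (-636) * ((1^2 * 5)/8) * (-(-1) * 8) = -436114.29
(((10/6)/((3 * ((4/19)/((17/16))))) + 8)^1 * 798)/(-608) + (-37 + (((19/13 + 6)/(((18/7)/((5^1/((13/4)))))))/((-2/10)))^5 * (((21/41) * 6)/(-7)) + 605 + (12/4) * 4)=92391040226666909340086317/37974089897853797376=2433002.09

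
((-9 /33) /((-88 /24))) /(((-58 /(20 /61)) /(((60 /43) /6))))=-0.00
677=677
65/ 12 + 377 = 4589/ 12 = 382.42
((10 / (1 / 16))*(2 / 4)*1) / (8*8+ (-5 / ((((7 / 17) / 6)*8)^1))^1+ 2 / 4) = 2240 / 1551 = 1.44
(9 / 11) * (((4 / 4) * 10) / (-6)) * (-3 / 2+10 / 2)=-105 / 22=-4.77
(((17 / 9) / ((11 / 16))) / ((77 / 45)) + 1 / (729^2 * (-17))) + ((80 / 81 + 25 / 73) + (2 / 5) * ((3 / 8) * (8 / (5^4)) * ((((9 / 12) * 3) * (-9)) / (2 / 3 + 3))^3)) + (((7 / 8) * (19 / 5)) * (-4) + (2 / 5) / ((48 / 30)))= -6413643331006331207 / 614473182407700000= -10.44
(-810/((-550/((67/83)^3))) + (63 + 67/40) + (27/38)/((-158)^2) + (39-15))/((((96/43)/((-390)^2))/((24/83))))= 109081541842524099810/61903162704449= 1762131.97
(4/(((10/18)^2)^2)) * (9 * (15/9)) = 78732/125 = 629.86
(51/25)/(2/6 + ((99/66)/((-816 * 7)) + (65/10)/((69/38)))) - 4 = -29802916/8567425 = -3.48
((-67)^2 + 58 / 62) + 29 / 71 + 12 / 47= 464539021 / 103447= 4490.60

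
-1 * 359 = -359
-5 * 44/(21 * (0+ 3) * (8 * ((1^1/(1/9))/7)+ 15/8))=-1760/6129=-0.29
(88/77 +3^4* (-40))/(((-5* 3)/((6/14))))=22672/245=92.54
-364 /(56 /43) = -559 /2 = -279.50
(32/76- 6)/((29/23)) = -2438/551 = -4.42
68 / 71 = 0.96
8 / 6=4 / 3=1.33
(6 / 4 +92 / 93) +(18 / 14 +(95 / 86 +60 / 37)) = 6733595 / 1035741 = 6.50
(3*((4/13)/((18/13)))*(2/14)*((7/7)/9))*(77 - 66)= 22/189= 0.12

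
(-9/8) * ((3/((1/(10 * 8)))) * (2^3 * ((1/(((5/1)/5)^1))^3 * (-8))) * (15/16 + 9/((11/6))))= 1111320/11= 101029.09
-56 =-56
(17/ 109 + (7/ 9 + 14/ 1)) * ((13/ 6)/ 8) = 95225/ 23544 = 4.04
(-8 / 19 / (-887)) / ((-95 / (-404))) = 3232 / 1601035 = 0.00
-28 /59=-0.47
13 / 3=4.33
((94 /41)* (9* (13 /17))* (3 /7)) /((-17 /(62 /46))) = -1022814 /1907689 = -0.54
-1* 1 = -1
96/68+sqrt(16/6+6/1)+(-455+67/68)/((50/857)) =-26453361/3400+sqrt(78)/3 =-7777.46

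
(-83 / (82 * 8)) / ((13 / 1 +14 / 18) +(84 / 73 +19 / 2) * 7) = -54531 / 38070632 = -0.00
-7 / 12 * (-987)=2303 / 4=575.75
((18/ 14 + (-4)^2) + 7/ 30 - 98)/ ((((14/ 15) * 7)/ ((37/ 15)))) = -625337/ 20580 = -30.39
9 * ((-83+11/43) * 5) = -160110/43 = -3723.49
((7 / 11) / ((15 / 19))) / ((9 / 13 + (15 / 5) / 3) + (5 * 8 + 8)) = 91 / 5610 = 0.02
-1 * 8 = -8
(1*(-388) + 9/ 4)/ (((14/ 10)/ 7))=-7715/ 4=-1928.75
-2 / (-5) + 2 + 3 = 27 / 5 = 5.40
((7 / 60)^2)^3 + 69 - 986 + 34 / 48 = -42750503882351 / 46656000000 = -916.29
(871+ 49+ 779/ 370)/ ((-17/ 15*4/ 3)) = -3070611/ 5032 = -610.22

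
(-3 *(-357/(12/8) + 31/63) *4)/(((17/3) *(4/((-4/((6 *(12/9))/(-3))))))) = 44889/238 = 188.61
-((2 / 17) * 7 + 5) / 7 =-99 / 119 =-0.83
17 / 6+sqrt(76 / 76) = 23 / 6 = 3.83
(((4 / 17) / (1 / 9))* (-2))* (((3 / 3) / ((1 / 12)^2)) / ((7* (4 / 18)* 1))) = -392.07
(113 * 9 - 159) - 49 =809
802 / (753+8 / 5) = 4010 / 3773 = 1.06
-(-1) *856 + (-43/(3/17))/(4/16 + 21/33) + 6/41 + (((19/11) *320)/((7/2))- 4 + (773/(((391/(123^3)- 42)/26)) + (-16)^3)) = -10076030479299844/2624401096317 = -3839.36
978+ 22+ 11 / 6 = 6011 / 6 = 1001.83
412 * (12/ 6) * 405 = 333720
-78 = -78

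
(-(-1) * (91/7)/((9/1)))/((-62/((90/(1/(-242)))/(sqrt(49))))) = 15730/217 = 72.49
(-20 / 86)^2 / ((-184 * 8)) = -25 / 680432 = -0.00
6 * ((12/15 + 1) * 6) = 324/5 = 64.80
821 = 821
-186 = -186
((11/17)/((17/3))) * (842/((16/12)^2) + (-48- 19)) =107349/2312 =46.43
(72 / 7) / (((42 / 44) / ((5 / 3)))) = 880 / 49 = 17.96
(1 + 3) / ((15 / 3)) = 4 / 5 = 0.80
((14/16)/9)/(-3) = -7/216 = -0.03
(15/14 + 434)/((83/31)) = 188821/1162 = 162.50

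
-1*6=-6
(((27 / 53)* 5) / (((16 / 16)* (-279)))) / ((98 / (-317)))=4755 / 161014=0.03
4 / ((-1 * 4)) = -1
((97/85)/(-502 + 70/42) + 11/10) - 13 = -607421/51034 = -11.90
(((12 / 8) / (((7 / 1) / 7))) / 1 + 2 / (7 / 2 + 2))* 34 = 697 / 11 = 63.36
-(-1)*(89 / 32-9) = -199 / 32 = -6.22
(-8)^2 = 64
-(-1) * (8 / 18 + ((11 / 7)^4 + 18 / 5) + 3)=1419962 / 108045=13.14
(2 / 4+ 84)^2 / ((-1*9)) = -28561 / 36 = -793.36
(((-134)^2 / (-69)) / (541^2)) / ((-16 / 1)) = 4489 / 80779956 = 0.00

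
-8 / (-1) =8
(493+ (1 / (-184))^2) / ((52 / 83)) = 1385353747 / 1760512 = 786.90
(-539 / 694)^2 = 290521 / 481636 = 0.60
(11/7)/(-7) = -11/49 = -0.22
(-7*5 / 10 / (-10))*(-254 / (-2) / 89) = 889 / 1780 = 0.50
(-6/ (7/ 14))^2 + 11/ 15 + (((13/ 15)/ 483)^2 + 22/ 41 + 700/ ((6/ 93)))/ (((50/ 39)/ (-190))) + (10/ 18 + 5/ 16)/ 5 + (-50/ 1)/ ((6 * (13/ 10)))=-1607911.03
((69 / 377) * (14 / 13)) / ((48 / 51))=8211 / 39208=0.21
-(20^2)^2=-160000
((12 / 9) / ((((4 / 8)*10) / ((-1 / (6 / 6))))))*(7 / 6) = -14 / 45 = -0.31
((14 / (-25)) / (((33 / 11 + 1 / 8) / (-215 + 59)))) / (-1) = -17472 / 625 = -27.96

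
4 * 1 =4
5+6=11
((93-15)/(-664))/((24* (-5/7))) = 91/13280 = 0.01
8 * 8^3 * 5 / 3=20480 / 3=6826.67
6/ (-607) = -6/ 607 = -0.01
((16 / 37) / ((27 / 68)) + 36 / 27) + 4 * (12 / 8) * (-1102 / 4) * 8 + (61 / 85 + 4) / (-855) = -106657519211 / 8066925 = -13221.58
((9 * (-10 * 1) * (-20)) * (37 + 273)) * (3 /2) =837000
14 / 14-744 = -743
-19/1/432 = -19/432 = -0.04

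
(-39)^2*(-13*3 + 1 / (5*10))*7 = -20751003 / 50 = -415020.06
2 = 2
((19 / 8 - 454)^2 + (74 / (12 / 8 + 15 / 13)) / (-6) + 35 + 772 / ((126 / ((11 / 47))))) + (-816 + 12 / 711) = 69961044174961 / 344328768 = 203180.94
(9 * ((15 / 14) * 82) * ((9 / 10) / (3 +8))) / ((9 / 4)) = 2214 / 77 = 28.75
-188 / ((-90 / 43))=4042 / 45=89.82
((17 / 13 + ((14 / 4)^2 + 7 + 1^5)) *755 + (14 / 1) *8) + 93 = 857015 / 52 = 16481.06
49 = 49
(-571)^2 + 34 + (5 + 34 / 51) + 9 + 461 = 979652 / 3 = 326550.67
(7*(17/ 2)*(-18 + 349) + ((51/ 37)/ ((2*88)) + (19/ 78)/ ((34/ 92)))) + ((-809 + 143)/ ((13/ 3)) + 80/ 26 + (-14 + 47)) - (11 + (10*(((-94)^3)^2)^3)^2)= -46540457684371541263611426726497874420888152621108768328779227197189435462268115/ 4317456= -10779602081496960539635250000000000000000000000000000000000000000000000000.00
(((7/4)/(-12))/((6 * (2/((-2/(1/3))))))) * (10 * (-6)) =-35/8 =-4.38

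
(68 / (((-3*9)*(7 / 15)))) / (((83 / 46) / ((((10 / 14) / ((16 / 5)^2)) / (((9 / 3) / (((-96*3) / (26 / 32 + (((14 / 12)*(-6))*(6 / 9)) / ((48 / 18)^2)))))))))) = 1564000 / 12201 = 128.19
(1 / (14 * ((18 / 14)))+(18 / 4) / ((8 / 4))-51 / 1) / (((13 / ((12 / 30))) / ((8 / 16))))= -1753 / 2340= -0.75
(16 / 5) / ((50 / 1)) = 8 / 125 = 0.06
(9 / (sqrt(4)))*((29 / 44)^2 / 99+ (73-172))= -18973895 / 42592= -445.48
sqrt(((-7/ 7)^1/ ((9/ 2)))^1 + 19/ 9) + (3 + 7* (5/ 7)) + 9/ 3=sqrt(17)/ 3 + 11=12.37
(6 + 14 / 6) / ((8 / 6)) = 25 / 4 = 6.25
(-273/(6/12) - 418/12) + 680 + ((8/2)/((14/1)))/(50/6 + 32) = 504001/5082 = 99.17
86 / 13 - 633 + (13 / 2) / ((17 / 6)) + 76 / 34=-137430 / 221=-621.86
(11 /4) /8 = 0.34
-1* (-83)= 83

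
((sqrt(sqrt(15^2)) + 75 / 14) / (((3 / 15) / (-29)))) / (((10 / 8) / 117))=-508950 / 7-13572*sqrt(15)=-125271.27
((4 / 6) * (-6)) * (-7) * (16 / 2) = 224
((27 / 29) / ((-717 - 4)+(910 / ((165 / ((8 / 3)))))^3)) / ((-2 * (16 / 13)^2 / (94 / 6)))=-69363764613 / 35442788286976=-0.00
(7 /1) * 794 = 5558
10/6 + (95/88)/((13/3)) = 6575/3432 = 1.92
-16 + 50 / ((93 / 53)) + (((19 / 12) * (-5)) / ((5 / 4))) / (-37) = 43583 / 3441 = 12.67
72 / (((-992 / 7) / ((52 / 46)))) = -819 / 1426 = -0.57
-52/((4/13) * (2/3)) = -507/2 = -253.50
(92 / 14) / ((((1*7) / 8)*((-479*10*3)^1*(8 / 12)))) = -92 / 117355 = -0.00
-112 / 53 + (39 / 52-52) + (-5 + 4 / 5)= -57.56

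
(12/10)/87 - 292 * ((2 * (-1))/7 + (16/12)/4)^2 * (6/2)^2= -42242/7105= -5.95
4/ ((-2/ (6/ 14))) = -6/ 7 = -0.86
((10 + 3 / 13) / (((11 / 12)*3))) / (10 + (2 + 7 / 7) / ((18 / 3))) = 152 / 429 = 0.35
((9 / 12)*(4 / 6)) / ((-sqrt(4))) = -1 / 4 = -0.25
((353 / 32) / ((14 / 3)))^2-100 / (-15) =7378523 / 602112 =12.25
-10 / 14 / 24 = -5 / 168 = -0.03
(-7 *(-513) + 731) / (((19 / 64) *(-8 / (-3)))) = 103728 / 19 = 5459.37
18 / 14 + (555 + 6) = 562.29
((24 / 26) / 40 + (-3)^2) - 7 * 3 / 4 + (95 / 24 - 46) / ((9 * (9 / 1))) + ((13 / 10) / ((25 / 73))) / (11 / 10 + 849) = 17501231533 / 5370931800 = 3.26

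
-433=-433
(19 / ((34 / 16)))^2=23104 / 289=79.94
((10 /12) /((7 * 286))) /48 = 5 /576576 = 0.00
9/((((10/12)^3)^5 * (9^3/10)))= 11609505792/6103515625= 1.90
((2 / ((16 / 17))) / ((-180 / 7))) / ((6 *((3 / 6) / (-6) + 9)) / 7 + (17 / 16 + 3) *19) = -833 / 855090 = -0.00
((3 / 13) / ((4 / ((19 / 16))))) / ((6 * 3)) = 19 / 4992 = 0.00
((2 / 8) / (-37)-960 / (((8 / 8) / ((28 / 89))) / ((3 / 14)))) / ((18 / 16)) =-1705138 / 29637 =-57.53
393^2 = 154449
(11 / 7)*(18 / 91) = 198 / 637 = 0.31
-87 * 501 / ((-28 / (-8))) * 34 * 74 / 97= -219329784 / 679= -323018.83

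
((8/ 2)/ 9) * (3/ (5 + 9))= 2/ 21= 0.10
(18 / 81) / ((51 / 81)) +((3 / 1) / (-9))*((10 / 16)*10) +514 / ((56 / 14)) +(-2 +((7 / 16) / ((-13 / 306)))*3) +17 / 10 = 2534659 / 26520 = 95.58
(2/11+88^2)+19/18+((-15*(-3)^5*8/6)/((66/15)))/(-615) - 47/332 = 7743.30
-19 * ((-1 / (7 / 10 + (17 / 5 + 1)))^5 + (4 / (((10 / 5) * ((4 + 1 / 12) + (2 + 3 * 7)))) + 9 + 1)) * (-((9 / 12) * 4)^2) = 21462023263706 / 12459245175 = 1722.58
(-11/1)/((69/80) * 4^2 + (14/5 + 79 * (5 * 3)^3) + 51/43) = -0.00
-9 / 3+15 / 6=-1 / 2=-0.50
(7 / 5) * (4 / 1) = 28 / 5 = 5.60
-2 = -2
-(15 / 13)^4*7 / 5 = -2.48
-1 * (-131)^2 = -17161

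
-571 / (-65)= 571 / 65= 8.78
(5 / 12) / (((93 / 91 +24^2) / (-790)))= -179725 / 315054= -0.57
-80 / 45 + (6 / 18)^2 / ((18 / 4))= -142 / 81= -1.75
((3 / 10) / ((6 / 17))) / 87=17 / 1740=0.01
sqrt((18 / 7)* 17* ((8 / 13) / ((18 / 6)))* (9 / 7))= 12* sqrt(663) / 91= 3.40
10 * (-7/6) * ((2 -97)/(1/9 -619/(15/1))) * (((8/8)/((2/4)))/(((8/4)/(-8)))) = 99750/463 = 215.44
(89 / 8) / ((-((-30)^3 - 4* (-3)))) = 89 / 215904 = 0.00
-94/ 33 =-2.85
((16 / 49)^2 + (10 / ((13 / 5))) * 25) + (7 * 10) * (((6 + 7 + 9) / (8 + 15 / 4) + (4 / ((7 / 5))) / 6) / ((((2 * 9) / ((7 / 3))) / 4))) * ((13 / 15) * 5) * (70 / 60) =563826401594 / 1069451019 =527.21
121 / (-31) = -3.90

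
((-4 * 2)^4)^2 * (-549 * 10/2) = -46053457920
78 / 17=4.59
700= 700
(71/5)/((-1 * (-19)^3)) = 0.00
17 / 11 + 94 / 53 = 1935 / 583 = 3.32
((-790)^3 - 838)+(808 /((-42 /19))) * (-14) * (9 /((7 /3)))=-3451140698 /7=-493020099.71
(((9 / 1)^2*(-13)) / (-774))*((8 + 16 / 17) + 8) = 16848 / 731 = 23.05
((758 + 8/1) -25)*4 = 2964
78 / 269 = 0.29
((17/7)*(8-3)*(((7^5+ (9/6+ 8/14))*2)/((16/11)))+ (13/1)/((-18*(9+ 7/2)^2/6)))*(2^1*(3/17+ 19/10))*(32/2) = 145632834955771/7809375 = 18648462.26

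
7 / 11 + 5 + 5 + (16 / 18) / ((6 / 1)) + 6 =4985 / 297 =16.78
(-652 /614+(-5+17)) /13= 3358 /3991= 0.84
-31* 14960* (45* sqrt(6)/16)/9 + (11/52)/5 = 11/260 - 144925* sqrt(6) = -354992.26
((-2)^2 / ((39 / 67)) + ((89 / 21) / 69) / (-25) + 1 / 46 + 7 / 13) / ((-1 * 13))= -0.57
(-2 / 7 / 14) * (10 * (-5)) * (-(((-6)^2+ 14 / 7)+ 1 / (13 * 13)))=-321150 / 8281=-38.78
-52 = -52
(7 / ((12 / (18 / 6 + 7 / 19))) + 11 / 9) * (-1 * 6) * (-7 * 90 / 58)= 114450 / 551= 207.71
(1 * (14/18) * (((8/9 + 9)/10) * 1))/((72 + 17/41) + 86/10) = 25543/2690496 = 0.01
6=6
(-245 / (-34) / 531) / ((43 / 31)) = 7595 / 776322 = 0.01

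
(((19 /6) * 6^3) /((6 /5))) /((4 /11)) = 3135 /2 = 1567.50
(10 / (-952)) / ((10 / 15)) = -15 / 952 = -0.02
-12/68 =-3/17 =-0.18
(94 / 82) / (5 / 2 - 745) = -94 / 60885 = -0.00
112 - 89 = 23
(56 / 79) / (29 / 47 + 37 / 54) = 142128 / 261095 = 0.54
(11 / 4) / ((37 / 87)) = 957 / 148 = 6.47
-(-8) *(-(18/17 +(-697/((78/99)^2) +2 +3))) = 25667866/2873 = 8934.17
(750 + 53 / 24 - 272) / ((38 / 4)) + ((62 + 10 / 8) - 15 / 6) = 6344 / 57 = 111.30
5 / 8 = 0.62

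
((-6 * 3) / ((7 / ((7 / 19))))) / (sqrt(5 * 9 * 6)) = -sqrt(30) / 95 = -0.06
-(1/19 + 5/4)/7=-99/532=-0.19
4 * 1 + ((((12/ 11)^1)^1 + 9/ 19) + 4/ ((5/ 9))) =13339/ 1045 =12.76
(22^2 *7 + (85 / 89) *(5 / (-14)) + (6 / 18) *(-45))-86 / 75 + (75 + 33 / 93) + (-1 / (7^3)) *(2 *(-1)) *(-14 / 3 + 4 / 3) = 489281918861 / 141950550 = 3446.85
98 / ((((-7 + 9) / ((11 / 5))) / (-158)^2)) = 13455596 / 5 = 2691119.20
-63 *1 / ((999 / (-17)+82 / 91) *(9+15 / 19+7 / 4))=7407036 / 78504655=0.09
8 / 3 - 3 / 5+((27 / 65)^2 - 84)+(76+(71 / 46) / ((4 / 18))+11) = 14208769 / 1166100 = 12.18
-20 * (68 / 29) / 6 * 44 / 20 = -1496 / 87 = -17.20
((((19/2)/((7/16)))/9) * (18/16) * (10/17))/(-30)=-19/357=-0.05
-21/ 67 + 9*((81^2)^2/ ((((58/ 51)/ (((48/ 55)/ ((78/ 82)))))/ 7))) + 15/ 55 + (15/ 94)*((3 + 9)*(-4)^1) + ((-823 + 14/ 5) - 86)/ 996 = 142284188780149886083/ 65033336940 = 2187865416.03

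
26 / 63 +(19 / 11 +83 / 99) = 688 / 231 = 2.98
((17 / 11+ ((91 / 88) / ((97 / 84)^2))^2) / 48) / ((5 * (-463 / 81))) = -0.00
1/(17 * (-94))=-0.00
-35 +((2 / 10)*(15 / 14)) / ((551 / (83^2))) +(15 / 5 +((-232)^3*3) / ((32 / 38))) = -343161650885 / 7714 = -44485565.32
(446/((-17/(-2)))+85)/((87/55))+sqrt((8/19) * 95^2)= 10 * sqrt(38)+42845/493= 148.55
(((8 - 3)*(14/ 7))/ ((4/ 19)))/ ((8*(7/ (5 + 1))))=285/ 56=5.09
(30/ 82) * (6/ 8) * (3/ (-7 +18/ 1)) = 135/ 1804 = 0.07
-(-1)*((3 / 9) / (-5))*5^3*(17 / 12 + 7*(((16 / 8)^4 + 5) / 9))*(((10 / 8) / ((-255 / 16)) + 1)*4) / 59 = -83425 / 9027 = -9.24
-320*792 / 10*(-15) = 380160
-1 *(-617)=617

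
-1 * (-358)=358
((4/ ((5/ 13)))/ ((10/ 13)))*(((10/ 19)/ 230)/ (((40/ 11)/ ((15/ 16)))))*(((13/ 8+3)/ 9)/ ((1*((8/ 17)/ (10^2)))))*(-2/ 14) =-1169311/ 9397248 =-0.12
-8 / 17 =-0.47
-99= -99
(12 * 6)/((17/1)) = 72/17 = 4.24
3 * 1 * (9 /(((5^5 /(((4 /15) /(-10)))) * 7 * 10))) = -0.00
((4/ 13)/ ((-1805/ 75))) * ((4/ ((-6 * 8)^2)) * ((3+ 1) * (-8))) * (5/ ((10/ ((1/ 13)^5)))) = 5/ 5227434147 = 0.00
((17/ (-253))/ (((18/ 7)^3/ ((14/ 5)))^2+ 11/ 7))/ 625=-0.00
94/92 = 47/46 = 1.02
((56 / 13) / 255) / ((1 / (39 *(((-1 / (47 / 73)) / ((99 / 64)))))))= -261632 / 395505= -0.66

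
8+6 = 14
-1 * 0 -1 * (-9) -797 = -788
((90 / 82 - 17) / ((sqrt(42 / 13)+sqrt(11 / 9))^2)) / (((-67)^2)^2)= -0.00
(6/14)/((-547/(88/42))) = -44/26803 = -0.00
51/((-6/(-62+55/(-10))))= 2295/4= 573.75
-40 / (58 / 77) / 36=-1.48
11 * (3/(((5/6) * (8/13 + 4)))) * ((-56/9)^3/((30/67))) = -4616.12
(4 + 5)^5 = 59049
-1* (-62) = 62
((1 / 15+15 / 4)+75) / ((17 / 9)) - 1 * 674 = -214973 / 340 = -632.27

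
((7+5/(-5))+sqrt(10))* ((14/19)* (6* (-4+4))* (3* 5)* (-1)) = 0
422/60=211/30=7.03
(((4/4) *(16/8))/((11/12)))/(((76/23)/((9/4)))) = 621/418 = 1.49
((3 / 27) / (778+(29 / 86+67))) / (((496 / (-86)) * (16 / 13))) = -24037 / 1298113344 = -0.00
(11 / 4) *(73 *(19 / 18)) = 15257 / 72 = 211.90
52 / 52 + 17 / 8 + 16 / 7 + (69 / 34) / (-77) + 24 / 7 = 92289 / 10472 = 8.81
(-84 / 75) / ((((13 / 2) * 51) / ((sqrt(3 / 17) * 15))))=-56 * sqrt(51) / 18785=-0.02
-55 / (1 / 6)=-330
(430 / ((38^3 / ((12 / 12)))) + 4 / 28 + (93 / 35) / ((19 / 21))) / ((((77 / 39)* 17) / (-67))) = -7747119081 / 1256980340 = -6.16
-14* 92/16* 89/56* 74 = -75739/8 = -9467.38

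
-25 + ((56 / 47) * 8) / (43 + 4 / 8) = -101329 / 4089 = -24.78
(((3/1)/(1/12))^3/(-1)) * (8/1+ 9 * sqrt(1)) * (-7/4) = 1388016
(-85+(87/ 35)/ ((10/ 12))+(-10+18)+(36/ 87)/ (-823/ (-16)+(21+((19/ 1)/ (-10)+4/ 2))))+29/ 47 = -14512808356/ 197737225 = -73.39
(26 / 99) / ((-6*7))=-13 / 2079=-0.01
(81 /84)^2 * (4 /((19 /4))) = 729 /931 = 0.78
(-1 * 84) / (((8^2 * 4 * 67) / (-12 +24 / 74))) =567 / 9916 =0.06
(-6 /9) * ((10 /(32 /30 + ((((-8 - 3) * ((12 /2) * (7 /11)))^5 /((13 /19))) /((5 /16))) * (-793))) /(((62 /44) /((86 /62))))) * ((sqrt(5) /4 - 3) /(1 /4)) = 14190 /87338258106413 - 2365 * sqrt(5) /174676516212826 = 0.00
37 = 37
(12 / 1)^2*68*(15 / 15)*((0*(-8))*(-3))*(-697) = 0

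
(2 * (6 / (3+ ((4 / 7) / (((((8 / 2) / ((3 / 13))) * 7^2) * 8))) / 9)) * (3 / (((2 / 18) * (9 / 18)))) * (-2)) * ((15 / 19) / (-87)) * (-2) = -1386927360 / 176897999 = -7.84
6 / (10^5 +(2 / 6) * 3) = 6 / 100001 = 0.00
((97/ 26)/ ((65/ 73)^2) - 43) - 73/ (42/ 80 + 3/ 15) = -442754473/ 3185650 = -138.98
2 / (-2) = -1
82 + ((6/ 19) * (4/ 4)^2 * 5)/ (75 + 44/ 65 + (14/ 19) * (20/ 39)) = 23112056/ 281783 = 82.02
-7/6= -1.17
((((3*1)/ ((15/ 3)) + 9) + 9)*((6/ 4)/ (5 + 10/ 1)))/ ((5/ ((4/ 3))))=62/ 125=0.50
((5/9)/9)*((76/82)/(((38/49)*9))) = 245/29889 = 0.01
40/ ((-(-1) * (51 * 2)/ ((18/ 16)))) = 15/ 34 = 0.44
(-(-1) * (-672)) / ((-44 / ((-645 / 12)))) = -9030 / 11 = -820.91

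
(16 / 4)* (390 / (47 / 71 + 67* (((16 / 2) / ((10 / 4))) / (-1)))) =-553800 / 75877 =-7.30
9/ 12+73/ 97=583/ 388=1.50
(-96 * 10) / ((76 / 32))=-7680 / 19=-404.21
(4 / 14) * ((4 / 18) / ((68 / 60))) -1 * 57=-20329 / 357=-56.94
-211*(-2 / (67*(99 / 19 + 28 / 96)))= 192432 / 168103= 1.14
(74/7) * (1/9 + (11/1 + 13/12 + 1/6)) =16465/126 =130.67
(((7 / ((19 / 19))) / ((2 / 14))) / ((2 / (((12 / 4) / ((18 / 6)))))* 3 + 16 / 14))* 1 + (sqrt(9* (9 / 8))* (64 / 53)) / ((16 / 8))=72* sqrt(2) / 53 + 343 / 50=8.78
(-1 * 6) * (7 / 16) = -21 / 8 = -2.62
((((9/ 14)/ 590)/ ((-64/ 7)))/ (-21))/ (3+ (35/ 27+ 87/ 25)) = 405/ 554966272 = 0.00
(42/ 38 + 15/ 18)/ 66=221/ 7524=0.03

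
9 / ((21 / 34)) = 102 / 7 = 14.57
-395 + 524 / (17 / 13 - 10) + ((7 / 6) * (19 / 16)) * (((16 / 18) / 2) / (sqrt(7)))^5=-51447 / 113 + 608 * sqrt(7) / 8680203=-455.28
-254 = -254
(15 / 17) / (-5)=-3 / 17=-0.18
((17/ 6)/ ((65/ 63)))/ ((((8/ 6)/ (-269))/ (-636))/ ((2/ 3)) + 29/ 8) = 61076988/ 80623595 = 0.76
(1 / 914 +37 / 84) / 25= 16951 / 959700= 0.02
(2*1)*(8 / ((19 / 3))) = 48 / 19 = 2.53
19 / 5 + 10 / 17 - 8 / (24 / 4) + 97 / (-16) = -12271 / 4080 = -3.01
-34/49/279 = -34/13671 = -0.00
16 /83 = 0.19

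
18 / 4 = 9 / 2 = 4.50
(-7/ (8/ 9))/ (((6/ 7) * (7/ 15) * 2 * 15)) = -21/ 32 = -0.66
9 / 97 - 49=-4744 / 97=-48.91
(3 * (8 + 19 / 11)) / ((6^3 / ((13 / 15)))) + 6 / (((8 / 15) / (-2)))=-265909 / 11880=-22.38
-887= -887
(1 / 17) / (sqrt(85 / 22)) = sqrt(1870) / 1445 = 0.03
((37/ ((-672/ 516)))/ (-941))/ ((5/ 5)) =1591/ 52696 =0.03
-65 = -65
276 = 276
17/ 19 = 0.89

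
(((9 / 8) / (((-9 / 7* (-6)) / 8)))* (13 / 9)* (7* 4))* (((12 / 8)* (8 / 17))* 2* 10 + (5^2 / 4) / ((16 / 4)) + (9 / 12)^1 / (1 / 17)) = 4925921 / 3672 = 1341.48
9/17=0.53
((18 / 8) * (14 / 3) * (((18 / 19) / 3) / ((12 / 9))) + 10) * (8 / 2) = 49.95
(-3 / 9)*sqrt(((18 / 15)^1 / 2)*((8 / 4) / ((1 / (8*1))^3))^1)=-32*sqrt(15) / 15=-8.26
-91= -91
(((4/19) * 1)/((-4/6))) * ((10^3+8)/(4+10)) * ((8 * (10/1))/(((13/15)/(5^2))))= -12960000/247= -52469.64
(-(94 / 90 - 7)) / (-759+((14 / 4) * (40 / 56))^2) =-1072 / 135495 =-0.01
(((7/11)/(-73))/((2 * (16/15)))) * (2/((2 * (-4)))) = 105/102784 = 0.00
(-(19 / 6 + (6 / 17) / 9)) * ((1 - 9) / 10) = 218 / 85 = 2.56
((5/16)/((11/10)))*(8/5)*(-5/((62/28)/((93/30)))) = -35/11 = -3.18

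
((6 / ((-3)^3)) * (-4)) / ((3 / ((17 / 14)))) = 68 / 189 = 0.36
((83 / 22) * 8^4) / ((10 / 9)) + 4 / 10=152990 / 11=13908.18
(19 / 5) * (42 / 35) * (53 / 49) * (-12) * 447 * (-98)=2592743.04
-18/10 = -9/5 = -1.80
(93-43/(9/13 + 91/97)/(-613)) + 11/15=1772834513/18904920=93.78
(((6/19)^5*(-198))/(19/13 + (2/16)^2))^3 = -2102007713669035103361171456/28181211734629146747356486711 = -0.07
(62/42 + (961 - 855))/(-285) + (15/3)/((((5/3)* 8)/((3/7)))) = -10361/47880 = -0.22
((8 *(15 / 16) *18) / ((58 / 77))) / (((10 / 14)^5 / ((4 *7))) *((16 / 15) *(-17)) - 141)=-3668884065 / 2888865566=-1.27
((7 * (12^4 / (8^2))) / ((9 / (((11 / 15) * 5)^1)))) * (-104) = -96096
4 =4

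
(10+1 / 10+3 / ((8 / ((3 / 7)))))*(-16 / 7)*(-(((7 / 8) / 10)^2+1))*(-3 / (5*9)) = -1.58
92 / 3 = 30.67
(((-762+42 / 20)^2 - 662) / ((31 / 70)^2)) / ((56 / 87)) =35126268009 / 7688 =4568973.47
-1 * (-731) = 731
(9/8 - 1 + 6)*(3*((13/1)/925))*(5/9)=637/4440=0.14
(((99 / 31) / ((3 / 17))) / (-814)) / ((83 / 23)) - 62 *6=-70830717 / 190402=-372.01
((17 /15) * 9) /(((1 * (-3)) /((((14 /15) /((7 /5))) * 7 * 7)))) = -1666 /15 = -111.07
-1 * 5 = -5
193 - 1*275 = -82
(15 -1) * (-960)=-13440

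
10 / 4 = 2.50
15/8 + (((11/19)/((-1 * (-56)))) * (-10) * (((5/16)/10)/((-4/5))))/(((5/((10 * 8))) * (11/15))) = 8355/4256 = 1.96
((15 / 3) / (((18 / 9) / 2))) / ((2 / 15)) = 75 / 2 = 37.50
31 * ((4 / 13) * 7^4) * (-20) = -5954480 / 13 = -458036.92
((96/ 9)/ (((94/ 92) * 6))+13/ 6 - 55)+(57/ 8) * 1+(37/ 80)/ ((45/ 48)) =-3677989/ 84600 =-43.48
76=76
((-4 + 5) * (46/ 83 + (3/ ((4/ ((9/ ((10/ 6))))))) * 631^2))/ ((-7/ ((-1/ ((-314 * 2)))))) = -2676837323/ 7297360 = -366.82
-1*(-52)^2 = -2704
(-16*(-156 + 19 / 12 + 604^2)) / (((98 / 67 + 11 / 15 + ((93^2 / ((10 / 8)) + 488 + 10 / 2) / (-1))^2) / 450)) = -3298364021250 / 69019268239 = -47.79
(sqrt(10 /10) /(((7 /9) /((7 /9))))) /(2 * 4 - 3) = 1 /5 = 0.20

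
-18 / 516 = -3 / 86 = -0.03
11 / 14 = 0.79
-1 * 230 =-230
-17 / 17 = -1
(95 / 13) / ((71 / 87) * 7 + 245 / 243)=669465 / 615706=1.09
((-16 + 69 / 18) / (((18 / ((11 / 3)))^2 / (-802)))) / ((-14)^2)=3542033 / 1714608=2.07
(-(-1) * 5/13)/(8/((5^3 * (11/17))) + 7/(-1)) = -0.06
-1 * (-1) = 1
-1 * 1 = -1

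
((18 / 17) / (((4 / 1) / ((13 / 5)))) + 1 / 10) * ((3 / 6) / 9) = 67 / 1530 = 0.04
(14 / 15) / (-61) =-14 / 915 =-0.02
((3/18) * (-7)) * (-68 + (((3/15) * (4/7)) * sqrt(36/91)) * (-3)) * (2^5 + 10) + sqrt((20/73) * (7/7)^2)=2 * sqrt(365)/73 + 72 * sqrt(91)/65 + 3332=3343.09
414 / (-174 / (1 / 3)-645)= -138 / 389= -0.35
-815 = -815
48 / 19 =2.53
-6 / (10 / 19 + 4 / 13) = -741 / 103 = -7.19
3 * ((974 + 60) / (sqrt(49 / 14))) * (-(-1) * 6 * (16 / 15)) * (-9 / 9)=-99264 * sqrt(14) / 35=-10611.77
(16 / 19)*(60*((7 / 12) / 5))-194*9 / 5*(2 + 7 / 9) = -18318 / 19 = -964.11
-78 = -78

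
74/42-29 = -572/21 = -27.24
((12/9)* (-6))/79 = -8/79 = -0.10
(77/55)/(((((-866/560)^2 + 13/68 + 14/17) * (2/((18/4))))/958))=4021990560/4539713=885.96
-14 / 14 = -1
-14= -14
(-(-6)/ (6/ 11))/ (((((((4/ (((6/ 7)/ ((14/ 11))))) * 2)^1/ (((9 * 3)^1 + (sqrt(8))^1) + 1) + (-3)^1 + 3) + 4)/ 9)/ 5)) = 800415 * sqrt(2)/ 1035772 + 28945620/ 258943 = 112.88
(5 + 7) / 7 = 12 / 7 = 1.71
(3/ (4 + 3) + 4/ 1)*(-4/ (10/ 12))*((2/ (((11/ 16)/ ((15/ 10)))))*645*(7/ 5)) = -4606848/ 55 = -83760.87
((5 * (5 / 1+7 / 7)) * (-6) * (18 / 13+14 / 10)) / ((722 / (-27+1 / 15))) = 438744 / 23465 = 18.70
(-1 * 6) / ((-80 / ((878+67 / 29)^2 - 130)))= 1954861533 / 33640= 58111.22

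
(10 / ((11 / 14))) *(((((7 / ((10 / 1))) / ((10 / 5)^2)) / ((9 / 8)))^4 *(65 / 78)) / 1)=33614 / 5412825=0.01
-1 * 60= -60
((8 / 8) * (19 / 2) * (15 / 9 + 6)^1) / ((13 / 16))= 3496 / 39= 89.64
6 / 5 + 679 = 3401 / 5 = 680.20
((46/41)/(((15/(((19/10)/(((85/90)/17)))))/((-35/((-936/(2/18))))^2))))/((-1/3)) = -0.00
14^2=196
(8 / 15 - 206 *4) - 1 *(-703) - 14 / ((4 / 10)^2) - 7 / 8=-25061 / 120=-208.84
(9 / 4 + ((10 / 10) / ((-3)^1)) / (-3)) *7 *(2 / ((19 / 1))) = 595 / 342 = 1.74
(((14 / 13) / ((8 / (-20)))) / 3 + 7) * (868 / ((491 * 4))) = 51646 / 19149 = 2.70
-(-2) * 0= 0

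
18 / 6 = 3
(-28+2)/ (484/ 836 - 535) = 247/ 5077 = 0.05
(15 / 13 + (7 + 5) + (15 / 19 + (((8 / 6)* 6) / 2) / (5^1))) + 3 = 21913 / 1235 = 17.74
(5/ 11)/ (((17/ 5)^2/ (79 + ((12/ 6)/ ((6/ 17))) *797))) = 1723250/ 9537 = 180.69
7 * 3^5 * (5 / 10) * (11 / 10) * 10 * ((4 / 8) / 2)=18711 / 8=2338.88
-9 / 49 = -0.18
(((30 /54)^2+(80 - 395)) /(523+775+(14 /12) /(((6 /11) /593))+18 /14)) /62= -356860 /180526113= -0.00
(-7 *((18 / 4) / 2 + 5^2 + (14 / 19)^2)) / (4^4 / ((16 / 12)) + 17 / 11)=-3090241 / 3074276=-1.01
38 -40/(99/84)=134/33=4.06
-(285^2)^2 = -6597500625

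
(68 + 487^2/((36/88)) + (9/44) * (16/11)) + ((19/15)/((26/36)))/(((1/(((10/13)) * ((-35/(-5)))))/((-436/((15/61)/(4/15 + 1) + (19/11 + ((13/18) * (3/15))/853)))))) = 199949751689691690062/346130262557937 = 577671.97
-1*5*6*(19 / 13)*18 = -10260 / 13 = -789.23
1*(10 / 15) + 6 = 20 / 3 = 6.67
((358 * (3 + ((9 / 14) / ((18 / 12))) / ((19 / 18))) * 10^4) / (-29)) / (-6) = 270290000 / 3857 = 70077.78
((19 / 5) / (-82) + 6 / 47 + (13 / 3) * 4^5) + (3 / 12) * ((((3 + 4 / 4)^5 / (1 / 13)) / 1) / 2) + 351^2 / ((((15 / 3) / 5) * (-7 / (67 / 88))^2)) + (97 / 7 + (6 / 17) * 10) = 1412665596720481 / 186458986560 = 7576.28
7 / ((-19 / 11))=-77 / 19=-4.05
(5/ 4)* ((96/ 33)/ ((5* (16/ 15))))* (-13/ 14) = -195/ 308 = -0.63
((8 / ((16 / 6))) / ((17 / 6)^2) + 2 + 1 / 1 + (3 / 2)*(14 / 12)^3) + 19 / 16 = 144473 / 20808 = 6.94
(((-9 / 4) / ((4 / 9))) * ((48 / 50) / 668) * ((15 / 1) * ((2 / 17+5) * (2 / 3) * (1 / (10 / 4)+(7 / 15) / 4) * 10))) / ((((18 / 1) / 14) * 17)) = -169911 / 1930520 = -0.09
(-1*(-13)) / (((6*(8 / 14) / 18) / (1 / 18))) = 91 / 24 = 3.79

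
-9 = -9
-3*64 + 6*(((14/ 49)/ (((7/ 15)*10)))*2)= -9372/ 49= -191.27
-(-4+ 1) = 3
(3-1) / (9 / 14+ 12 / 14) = 4 / 3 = 1.33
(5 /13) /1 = 5 /13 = 0.38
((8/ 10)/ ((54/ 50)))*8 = 160/ 27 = 5.93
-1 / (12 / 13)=-13 / 12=-1.08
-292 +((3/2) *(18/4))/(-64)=-74779/256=-292.11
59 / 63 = 0.94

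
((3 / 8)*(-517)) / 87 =-517 / 232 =-2.23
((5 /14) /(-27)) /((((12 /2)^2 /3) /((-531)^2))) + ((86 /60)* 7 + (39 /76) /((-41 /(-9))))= -196738303 /654360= -300.66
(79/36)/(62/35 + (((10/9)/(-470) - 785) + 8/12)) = -0.00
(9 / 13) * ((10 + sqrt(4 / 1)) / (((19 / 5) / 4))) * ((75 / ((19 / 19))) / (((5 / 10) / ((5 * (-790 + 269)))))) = -844020000 / 247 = -3417085.02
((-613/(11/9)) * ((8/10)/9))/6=-1226/165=-7.43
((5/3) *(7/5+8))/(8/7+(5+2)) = 329/171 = 1.92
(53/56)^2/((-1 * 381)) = -0.00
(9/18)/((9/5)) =0.28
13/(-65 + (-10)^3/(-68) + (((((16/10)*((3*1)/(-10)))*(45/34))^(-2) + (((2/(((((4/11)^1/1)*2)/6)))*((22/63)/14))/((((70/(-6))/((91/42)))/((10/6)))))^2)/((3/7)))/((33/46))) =-2144545098696/6958640400629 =-0.31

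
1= 1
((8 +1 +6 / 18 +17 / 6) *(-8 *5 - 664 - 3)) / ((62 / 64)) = -825776 / 93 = -8879.31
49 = 49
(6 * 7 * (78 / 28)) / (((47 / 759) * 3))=29601 / 47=629.81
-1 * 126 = -126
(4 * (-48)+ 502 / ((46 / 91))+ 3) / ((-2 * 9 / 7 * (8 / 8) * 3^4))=-3.86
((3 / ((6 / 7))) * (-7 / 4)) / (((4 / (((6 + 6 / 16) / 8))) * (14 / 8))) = -357 / 512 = -0.70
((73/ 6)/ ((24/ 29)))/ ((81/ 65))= 137605/ 11664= 11.80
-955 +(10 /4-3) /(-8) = -15279 /16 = -954.94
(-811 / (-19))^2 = 1821.94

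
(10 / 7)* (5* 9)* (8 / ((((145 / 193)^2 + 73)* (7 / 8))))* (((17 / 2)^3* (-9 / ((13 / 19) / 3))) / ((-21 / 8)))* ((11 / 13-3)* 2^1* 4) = -14420156141721600 / 11345806381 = -1270967.94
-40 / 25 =-8 / 5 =-1.60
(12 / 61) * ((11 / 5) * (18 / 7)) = 2376 / 2135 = 1.11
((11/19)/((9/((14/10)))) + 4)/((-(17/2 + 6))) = -6994/24795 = -0.28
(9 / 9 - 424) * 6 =-2538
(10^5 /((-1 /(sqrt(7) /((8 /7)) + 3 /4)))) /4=-21875 * sqrt(7) -18750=-76625.81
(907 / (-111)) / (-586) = 907 / 65046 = 0.01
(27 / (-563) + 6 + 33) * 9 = 197370 / 563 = 350.57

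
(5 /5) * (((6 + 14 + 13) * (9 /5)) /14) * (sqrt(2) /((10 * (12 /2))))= 99 * sqrt(2) /1400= 0.10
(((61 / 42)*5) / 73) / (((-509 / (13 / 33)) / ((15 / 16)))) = -19825 / 274664544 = -0.00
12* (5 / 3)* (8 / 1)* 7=1120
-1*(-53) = 53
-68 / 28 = -2.43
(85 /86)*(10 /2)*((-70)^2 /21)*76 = 87635.66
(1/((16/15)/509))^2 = 58293225/256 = 227707.91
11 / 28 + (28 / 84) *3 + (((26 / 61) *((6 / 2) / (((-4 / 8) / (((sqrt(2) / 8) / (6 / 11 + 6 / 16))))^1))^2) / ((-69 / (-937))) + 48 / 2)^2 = 265032342701045719 / 263615498336988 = 1005.37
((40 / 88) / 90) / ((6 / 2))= 1 / 594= 0.00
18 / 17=1.06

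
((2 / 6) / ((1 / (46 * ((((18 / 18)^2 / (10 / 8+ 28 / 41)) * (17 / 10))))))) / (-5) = -64124 / 23775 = -2.70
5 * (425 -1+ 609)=5165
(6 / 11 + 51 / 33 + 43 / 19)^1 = 910 / 209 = 4.35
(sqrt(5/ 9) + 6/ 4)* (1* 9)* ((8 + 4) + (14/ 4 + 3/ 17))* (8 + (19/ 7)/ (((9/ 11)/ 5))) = 825617* sqrt(5)/ 714 + 2476851/ 476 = 7789.09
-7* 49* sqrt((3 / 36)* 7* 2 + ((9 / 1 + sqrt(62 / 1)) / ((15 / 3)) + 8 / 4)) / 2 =-343* sqrt(180* sqrt(62) + 4470) / 60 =-438.63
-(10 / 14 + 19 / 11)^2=-35344 / 5929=-5.96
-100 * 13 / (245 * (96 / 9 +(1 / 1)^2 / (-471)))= -122460 / 246127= -0.50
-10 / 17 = -0.59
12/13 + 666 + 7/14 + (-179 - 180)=8019/26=308.42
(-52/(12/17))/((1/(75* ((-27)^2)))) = -4027725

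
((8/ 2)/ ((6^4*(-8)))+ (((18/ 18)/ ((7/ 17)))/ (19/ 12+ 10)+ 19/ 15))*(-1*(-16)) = 18611743/ 788130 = 23.62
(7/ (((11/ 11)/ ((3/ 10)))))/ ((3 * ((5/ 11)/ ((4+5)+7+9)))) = 77/ 2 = 38.50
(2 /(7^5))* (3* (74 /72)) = 37 /100842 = 0.00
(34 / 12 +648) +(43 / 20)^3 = 15858521 / 24000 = 660.77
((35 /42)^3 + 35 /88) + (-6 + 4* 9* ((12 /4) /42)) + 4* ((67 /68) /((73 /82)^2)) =474763018 /188342847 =2.52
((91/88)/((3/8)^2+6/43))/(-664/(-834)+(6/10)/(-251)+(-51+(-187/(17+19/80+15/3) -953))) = -3238269984040/887515066655041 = -0.00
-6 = -6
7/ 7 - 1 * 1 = 0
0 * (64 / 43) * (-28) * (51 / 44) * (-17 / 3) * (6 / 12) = 0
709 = 709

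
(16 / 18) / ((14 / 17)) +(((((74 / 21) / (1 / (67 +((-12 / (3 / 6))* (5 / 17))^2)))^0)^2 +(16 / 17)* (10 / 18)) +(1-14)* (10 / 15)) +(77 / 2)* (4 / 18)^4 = -4661551 / 780759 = -5.97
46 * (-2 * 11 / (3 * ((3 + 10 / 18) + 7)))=-3036 / 95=-31.96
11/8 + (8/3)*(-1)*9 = -181/8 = -22.62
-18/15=-6/5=-1.20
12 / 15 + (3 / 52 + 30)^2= 12225661 / 13520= 904.26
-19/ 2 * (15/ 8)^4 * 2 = -961875/ 4096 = -234.83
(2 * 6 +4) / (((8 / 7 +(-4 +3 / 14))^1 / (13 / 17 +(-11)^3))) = 5065536 / 629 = 8053.32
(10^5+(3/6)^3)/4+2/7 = 5600071/224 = 25000.32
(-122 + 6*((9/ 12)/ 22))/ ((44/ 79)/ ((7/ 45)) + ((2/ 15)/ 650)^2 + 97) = -70430071359375/ 58162184461832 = -1.21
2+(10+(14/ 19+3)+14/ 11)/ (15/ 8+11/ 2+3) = 3.45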